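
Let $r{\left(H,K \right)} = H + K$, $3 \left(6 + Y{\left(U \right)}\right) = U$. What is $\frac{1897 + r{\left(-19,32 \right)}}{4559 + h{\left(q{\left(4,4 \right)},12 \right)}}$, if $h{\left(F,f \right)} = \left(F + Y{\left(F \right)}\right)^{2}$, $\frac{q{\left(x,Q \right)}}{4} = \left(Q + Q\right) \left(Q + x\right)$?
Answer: $\frac{17190}{1053067} \approx 0.016324$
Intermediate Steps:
$Y{\left(U \right)} = -6 + \frac{U}{3}$
$q{\left(x,Q \right)} = 8 Q \left(Q + x\right)$ ($q{\left(x,Q \right)} = 4 \left(Q + Q\right) \left(Q + x\right) = 4 \cdot 2 Q \left(Q + x\right) = 8 Q \left(Q + x\right)$)
$h{\left(F,f \right)} = \left(-6 + \frac{4 F}{3}\right)^{2}$ ($h{\left(F,f \right)} = \left(F + \left(-6 + \frac{F}{3}\right)\right)^{2} = \left(-6 + \frac{4 F}{3}\right)^{2}$)
$\frac{1897 + r{\left(-19,32 \right)}}{4559 + h{\left(q{\left(4,4 \right)},12 \right)}} = \frac{1897 + \left(-19 + 32\right)}{4559 + \frac{4 \left(-9 + 2 \cdot 8 \cdot 4 \left(4 + 4\right)\right)^{2}}{9}} = \frac{1897 + 13}{4559 + \frac{4 \left(-9 + 2 \cdot 8 \cdot 4 \cdot 8\right)^{2}}{9}} = \frac{1910}{4559 + \frac{4 \left(-9 + 2 \cdot 256\right)^{2}}{9}} = \frac{1910}{4559 + \frac{4 \left(-9 + 512\right)^{2}}{9}} = \frac{1910}{4559 + \frac{4 \cdot 503^{2}}{9}} = \frac{1910}{4559 + \frac{4}{9} \cdot 253009} = \frac{1910}{4559 + \frac{1012036}{9}} = \frac{1910}{\frac{1053067}{9}} = 1910 \cdot \frac{9}{1053067} = \frac{17190}{1053067}$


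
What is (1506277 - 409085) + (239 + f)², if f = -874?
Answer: 1500417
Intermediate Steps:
(1506277 - 409085) + (239 + f)² = (1506277 - 409085) + (239 - 874)² = 1097192 + (-635)² = 1097192 + 403225 = 1500417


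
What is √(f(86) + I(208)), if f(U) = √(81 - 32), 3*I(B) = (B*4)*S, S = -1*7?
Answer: I*√17409/3 ≈ 43.981*I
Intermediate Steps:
S = -7
I(B) = -28*B/3 (I(B) = ((B*4)*(-7))/3 = ((4*B)*(-7))/3 = (-28*B)/3 = -28*B/3)
f(U) = 7 (f(U) = √49 = 7)
√(f(86) + I(208)) = √(7 - 28/3*208) = √(7 - 5824/3) = √(-5803/3) = I*√17409/3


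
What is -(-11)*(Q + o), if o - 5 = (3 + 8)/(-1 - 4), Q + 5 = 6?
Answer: 209/5 ≈ 41.800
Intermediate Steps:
Q = 1 (Q = -5 + 6 = 1)
o = 14/5 (o = 5 + (3 + 8)/(-1 - 4) = 5 + 11/(-5) = 5 + 11*(-⅕) = 5 - 11/5 = 14/5 ≈ 2.8000)
-(-11)*(Q + o) = -(-11)*(1 + 14/5) = -(-11)*19/5 = -1*(-209/5) = 209/5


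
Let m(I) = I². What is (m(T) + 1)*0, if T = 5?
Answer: 0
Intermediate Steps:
(m(T) + 1)*0 = (5² + 1)*0 = (25 + 1)*0 = 26*0 = 0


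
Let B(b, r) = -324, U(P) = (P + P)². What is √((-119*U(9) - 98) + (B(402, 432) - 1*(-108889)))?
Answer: √69911 ≈ 264.41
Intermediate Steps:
U(P) = 4*P² (U(P) = (2*P)² = 4*P²)
√((-119*U(9) - 98) + (B(402, 432) - 1*(-108889))) = √((-476*9² - 98) + (-324 - 1*(-108889))) = √((-476*81 - 98) + (-324 + 108889)) = √((-119*324 - 98) + 108565) = √((-38556 - 98) + 108565) = √(-38654 + 108565) = √69911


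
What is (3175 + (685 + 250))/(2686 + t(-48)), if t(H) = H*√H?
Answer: 2759865/1831297 + 197280*I*√3/1831297 ≈ 1.5071 + 0.18659*I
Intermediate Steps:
t(H) = H^(3/2)
(3175 + (685 + 250))/(2686 + t(-48)) = (3175 + (685 + 250))/(2686 + (-48)^(3/2)) = (3175 + 935)/(2686 - 192*I*√3) = 4110/(2686 - 192*I*√3)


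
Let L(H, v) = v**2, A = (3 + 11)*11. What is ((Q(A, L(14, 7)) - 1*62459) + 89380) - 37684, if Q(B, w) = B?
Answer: -10609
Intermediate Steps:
A = 154 (A = 14*11 = 154)
((Q(A, L(14, 7)) - 1*62459) + 89380) - 37684 = ((154 - 1*62459) + 89380) - 37684 = ((154 - 62459) + 89380) - 37684 = (-62305 + 89380) - 37684 = 27075 - 37684 = -10609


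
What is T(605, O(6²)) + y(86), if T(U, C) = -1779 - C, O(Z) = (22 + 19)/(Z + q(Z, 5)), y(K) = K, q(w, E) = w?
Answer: -121937/72 ≈ -1693.6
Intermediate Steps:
O(Z) = 41/(2*Z) (O(Z) = (22 + 19)/(Z + Z) = 41/((2*Z)) = 41*(1/(2*Z)) = 41/(2*Z))
T(605, O(6²)) + y(86) = (-1779 - 41/(2*(6²))) + 86 = (-1779 - 41/(2*36)) + 86 = (-1779 - 1*41/72) + 86 = (-1779 - 41/72) + 86 = -128129/72 + 86 = -121937/72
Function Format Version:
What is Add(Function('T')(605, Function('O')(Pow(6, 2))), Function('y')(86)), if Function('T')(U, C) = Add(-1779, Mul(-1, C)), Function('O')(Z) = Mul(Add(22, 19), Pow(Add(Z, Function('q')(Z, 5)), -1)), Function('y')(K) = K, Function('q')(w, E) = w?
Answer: Rational(-121937, 72) ≈ -1693.6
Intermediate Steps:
Function('O')(Z) = Mul(Rational(41, 2), Pow(Z, -1)) (Function('O')(Z) = Mul(Add(22, 19), Pow(Add(Z, Z), -1)) = Mul(41, Pow(Mul(2, Z), -1)) = Mul(41, Mul(Rational(1, 2), Pow(Z, -1))) = Mul(Rational(41, 2), Pow(Z, -1)))
Add(Function('T')(605, Function('O')(Pow(6, 2))), Function('y')(86)) = Add(Add(-1779, Mul(-1, Mul(Rational(41, 2), Pow(Pow(6, 2), -1)))), 86) = Add(Add(-1779, Mul(-1, Mul(Rational(41, 2), Pow(36, -1)))), 86) = Add(Add(-1779, Mul(-1, Mul(Rational(41, 2), Rational(1, 36)))), 86) = Add(Add(-1779, Mul(-1, Rational(41, 72))), 86) = Add(Add(-1779, Rational(-41, 72)), 86) = Add(Rational(-128129, 72), 86) = Rational(-121937, 72)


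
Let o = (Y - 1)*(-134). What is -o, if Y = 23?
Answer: 2948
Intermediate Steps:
o = -2948 (o = (23 - 1)*(-134) = 22*(-134) = -2948)
-o = -1*(-2948) = 2948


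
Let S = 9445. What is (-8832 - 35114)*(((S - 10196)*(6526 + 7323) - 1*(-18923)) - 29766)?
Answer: 457541230132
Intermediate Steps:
(-8832 - 35114)*(((S - 10196)*(6526 + 7323) - 1*(-18923)) - 29766) = (-8832 - 35114)*(((9445 - 10196)*(6526 + 7323) - 1*(-18923)) - 29766) = -43946*((-751*13849 + 18923) - 29766) = -43946*((-10400599 + 18923) - 29766) = -43946*(-10381676 - 29766) = -43946*(-10411442) = 457541230132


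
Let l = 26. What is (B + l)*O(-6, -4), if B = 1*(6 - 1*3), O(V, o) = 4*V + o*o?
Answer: -232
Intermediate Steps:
O(V, o) = o² + 4*V (O(V, o) = 4*V + o² = o² + 4*V)
B = 3 (B = 1*(6 - 3) = 1*3 = 3)
(B + l)*O(-6, -4) = (3 + 26)*((-4)² + 4*(-6)) = 29*(16 - 24) = 29*(-8) = -232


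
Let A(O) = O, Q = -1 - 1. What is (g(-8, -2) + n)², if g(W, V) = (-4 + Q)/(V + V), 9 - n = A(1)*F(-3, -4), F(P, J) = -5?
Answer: 961/4 ≈ 240.25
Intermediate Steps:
Q = -2
n = 14 (n = 9 - (-5) = 9 - 1*(-5) = 9 + 5 = 14)
g(W, V) = -3/V (g(W, V) = (-4 - 2)/(V + V) = -6*1/(2*V) = -3/V)
(g(-8, -2) + n)² = (-3/(-2) + 14)² = (-3*(-½) + 14)² = (3/2 + 14)² = (31/2)² = 961/4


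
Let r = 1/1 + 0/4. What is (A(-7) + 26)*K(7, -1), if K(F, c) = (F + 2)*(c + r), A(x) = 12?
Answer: 0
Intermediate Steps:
r = 1 (r = 1*1 + 0*(¼) = 1 + 0 = 1)
K(F, c) = (1 + c)*(2 + F) (K(F, c) = (F + 2)*(c + 1) = (2 + F)*(1 + c) = (1 + c)*(2 + F))
(A(-7) + 26)*K(7, -1) = (12 + 26)*(2 + 7 + 2*(-1) + 7*(-1)) = 38*(2 + 7 - 2 - 7) = 38*0 = 0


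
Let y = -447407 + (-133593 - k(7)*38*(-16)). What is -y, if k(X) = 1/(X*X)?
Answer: 28468392/49 ≈ 5.8099e+5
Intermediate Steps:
k(X) = X⁻²
y = -28468392/49 (y = -447407 + (-133593 - 38/7²*(-16)) = -447407 + (-133593 - (1/49)*38*(-16)) = -447407 + (-133593 - 38*(-16)/49) = -447407 + (-133593 - 1*(-608/49)) = -447407 + (-133593 + 608/49) = -447407 - 6545449/49 = -28468392/49 ≈ -5.8099e+5)
-y = -1*(-28468392/49) = 28468392/49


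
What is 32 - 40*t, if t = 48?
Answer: -1888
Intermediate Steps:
32 - 40*t = 32 - 40*48 = 32 - 1920 = -1888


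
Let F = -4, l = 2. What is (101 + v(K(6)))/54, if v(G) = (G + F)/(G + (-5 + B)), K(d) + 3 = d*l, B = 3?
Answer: 356/189 ≈ 1.8836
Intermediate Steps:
K(d) = -3 + 2*d (K(d) = -3 + d*2 = -3 + 2*d)
v(G) = (-4 + G)/(-2 + G) (v(G) = (G - 4)/(G + (-5 + 3)) = (-4 + G)/(G - 2) = (-4 + G)/(-2 + G))
(101 + v(K(6)))/54 = (101 + (-4 + (-3 + 2*6))/(-2 + (-3 + 2*6)))/54 = (101 + (-4 + (-3 + 12))/(-2 + (-3 + 12)))*(1/54) = (101 + (-4 + 9)/(-2 + 9))*(1/54) = (101 + 5/7)*(1/54) = (712/7)*(1/54) = 356/189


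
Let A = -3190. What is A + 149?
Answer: -3041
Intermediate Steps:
A + 149 = -3190 + 149 = -3041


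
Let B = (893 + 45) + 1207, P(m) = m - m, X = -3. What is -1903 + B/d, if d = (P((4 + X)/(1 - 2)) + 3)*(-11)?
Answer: -1968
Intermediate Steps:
P(m) = 0
B = 2145 (B = 938 + 1207 = 2145)
d = -33 (d = (0 + 3)*(-11) = 3*(-11) = -33)
-1903 + B/d = -1903 + 2145/(-33) = -1903 + 2145*(-1/33) = -1903 - 65 = -1968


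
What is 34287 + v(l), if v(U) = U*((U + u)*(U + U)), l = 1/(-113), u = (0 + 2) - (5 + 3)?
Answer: 49472608081/1442897 ≈ 34287.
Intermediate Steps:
u = -6 (u = 2 - 1*8 = 2 - 8 = -6)
l = -1/113 ≈ -0.0088496
v(U) = 2*U²*(-6 + U) (v(U) = U*((U - 6)*(U + U)) = U*((-6 + U)*(2*U)) = U*(2*U*(-6 + U)) = 2*U²*(-6 + U))
34287 + v(l) = 34287 + 2*(-1/113)²*(-6 - 1/113) = 34287 + 2*(1/12769)*(-679/113) = 34287 - 1358/1442897 = 49472608081/1442897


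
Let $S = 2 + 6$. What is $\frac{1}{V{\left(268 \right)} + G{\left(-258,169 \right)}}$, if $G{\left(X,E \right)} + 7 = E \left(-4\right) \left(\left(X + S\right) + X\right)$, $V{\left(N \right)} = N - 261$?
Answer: $\frac{1}{343408} \approx 2.912 \cdot 10^{-6}$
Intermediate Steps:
$S = 8$
$V{\left(N \right)} = -261 + N$
$G{\left(X,E \right)} = -7 - 4 E \left(8 + 2 X\right)$ ($G{\left(X,E \right)} = -7 + E \left(-4\right) \left(\left(X + 8\right) + X\right) = -7 + - 4 E \left(\left(8 + X\right) + X\right) = -7 + - 4 E \left(8 + 2 X\right) = -7 - 4 E \left(8 + 2 X\right)$)
$\frac{1}{V{\left(268 \right)} + G{\left(-258,169 \right)}} = \frac{1}{\left(-261 + 268\right) - \left(5415 - 348816\right)} = \frac{1}{7 - -343401} = \frac{1}{7 + 343401} = \frac{1}{343408}$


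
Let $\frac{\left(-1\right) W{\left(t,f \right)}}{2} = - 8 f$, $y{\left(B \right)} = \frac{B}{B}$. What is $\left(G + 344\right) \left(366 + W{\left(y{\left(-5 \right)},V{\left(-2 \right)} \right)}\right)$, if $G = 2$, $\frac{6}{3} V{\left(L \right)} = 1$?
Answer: $129404$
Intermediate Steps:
$V{\left(L \right)} = \frac{1}{2}$ ($V{\left(L \right)} = \frac{1}{2} \cdot 1 = \frac{1}{2}$)
$y{\left(B \right)} = 1$
$W{\left(t,f \right)} = 16 f$ ($W{\left(t,f \right)} = - 2 \left(- 8 f\right) = 16 f$)
$\left(G + 344\right) \left(366 + W{\left(y{\left(-5 \right)},V{\left(-2 \right)} \right)}\right) = \left(2 + 344\right) \left(366 + 16 \cdot \frac{1}{2}\right) = 346 \left(366 + 8\right) = 346 \cdot 374 = 129404$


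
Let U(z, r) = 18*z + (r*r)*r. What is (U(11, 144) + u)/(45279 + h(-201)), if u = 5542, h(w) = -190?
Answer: 2991724/45089 ≈ 66.352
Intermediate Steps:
U(z, r) = r³ + 18*z (U(z, r) = 18*z + r²*r = 18*z + r³ = r³ + 18*z)
(U(11, 144) + u)/(45279 + h(-201)) = ((144³ + 18*11) + 5542)/(45279 - 190) = ((2985984 + 198) + 5542)/45089 = (2986182 + 5542)*(1/45089) = 2991724*(1/45089) = 2991724/45089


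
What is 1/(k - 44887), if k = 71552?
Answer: 1/26665 ≈ 3.7502e-5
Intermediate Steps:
1/(k - 44887) = 1/(71552 - 44887) = 1/26665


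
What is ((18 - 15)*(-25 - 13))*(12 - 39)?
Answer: 3078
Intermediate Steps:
((18 - 15)*(-25 - 13))*(12 - 39) = (3*(-38))*(-27) = -114*(-27) = 3078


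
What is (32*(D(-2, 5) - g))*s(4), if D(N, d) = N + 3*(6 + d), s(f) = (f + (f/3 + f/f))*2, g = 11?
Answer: 24320/3 ≈ 8106.7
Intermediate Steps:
s(f) = 2 + 8*f/3 (s(f) = (f + (f*(⅓) + 1))*2 = (f + (f/3 + 1))*2 = (f + (1 + f/3))*2 = (1 + 4*f/3)*2 = 2 + 8*f/3)
D(N, d) = 18 + N + 3*d (D(N, d) = N + (18 + 3*d) = 18 + N + 3*d)
(32*(D(-2, 5) - g))*s(4) = (32*((18 - 2 + 3*5) - 1*11))*(2 + (8/3)*4) = (32*((18 - 2 + 15) - 11))*(2 + 32/3) = (32*(31 - 11))*(38/3) = (32*20)*(38/3) = 640*(38/3) = 24320/3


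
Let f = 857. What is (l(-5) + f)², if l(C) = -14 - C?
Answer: 719104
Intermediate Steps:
(l(-5) + f)² = ((-14 - 1*(-5)) + 857)² = ((-14 + 5) + 857)² = (-9 + 857)² = 848² = 719104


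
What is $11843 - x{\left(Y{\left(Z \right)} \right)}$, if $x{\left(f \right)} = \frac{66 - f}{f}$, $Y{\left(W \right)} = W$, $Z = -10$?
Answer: $\frac{59253}{5} \approx 11851.0$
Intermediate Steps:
$x{\left(f \right)} = \frac{66 - f}{f}$
$11843 - x{\left(Y{\left(Z \right)} \right)} = 11843 - \frac{66 - -10}{-10} = 11843 - - \frac{66 + 10}{10} = 11843 - \left(- \frac{1}{10}\right) 76 = 11843 - - \frac{38}{5} = 11843 + \frac{38}{5} = \frac{59253}{5}$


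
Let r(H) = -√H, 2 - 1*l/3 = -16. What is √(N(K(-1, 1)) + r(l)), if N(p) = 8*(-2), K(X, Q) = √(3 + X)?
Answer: √(-16 - 3*√6) ≈ 4.832*I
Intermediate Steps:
l = 54 (l = 6 - 3*(-16) = 6 + 48 = 54)
N(p) = -16
√(N(K(-1, 1)) + r(l)) = √(-16 - √54) = √(-16 - 3*√6)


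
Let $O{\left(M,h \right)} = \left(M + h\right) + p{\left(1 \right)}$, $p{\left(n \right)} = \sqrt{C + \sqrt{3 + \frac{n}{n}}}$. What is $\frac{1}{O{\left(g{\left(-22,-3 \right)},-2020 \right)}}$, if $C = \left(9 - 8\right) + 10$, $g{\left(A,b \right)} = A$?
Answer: $- \frac{2042}{4169751} - \frac{\sqrt{13}}{4169751} \approx -0.00049058$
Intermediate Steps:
$C = 11$ ($C = 1 + 10 = 11$)
$p{\left(n \right)} = \sqrt{13}$ ($p{\left(n \right)} = \sqrt{11 + \sqrt{3 + \frac{n}{n}}} = \sqrt{11 + \sqrt{3 + 1}} = \sqrt{11 + \sqrt{4}} = \sqrt{11 + 2} = \sqrt{13}$)
$O{\left(M,h \right)} = M + h + \sqrt{13}$ ($O{\left(M,h \right)} = \left(M + h\right) + \sqrt{13} = M + h + \sqrt{13}$)
$\frac{1}{O{\left(g{\left(-22,-3 \right)},-2020 \right)}} = \frac{1}{-22 - 2020 + \sqrt{13}} = \frac{1}{-2042 + \sqrt{13}}$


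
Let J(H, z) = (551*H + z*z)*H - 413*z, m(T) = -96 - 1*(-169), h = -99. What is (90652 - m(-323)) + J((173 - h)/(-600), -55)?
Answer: 630201956/5625 ≈ 1.1204e+5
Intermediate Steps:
m(T) = 73 (m(T) = -96 + 169 = 73)
J(H, z) = -413*z + H*(z² + 551*H) (J(H, z) = (551*H + z²)*H - 413*z = (z² + 551*H)*H - 413*z = H*(z² + 551*H) - 413*z = -413*z + H*(z² + 551*H))
(90652 - m(-323)) + J((173 - h)/(-600), -55) = (90652 - 1*73) + (-413*(-55) + 551*((173 - 1*(-99))/(-600))² + ((173 - 1*(-99))/(-600))*(-55)²) = (90652 - 73) + (22715 + 551*((173 + 99)*(-1/600))² + ((173 + 99)*(-1/600))*3025) = 90579 + (22715 + 551*(272*(-1/600))² + (272*(-1/600))*3025) = 90579 + (22715 + 551*(-34/75)² - 34/75*3025) = 90579 + (22715 + 551*(1156/5625) - 4114/3) = 90579 + (22715 + 636956/5625 - 4114/3) = 90579 + 120695081/5625 = 630201956/5625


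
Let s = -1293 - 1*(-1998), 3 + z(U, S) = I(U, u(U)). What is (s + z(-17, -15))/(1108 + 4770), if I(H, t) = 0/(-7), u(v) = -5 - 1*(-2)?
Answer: 351/2939 ≈ 0.11943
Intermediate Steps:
u(v) = -3 (u(v) = -5 + 2 = -3)
I(H, t) = 0 (I(H, t) = 0*(-⅐) = 0)
z(U, S) = -3 (z(U, S) = -3 + 0 = -3)
s = 705 (s = -1293 + 1998 = 705)
(s + z(-17, -15))/(1108 + 4770) = (705 - 3)/(1108 + 4770) = 702/5878 = 702*(1/5878) = 351/2939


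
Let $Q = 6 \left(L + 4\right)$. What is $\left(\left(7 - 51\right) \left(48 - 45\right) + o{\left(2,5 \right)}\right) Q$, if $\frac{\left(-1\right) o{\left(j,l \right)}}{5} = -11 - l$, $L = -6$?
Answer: $624$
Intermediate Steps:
$Q = -12$ ($Q = 6 \left(-6 + 4\right) = 6 \left(-2\right) = -12$)
$o{\left(j,l \right)} = 55 + 5 l$ ($o{\left(j,l \right)} = - 5 \left(-11 - l\right) = 55 + 5 l$)
$\left(\left(7 - 51\right) \left(48 - 45\right) + o{\left(2,5 \right)}\right) Q = \left(\left(7 - 51\right) \left(48 - 45\right) + \left(55 + 5 \cdot 5\right)\right) \left(-12\right) = \left(\left(-44\right) 3 + \left(55 + 25\right)\right) \left(-12\right) = \left(-132 + 80\right) \left(-12\right) = \left(-52\right) \left(-12\right) = 624$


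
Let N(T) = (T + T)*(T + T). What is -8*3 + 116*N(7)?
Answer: 22712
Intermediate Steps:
N(T) = 4*T² (N(T) = (2*T)*(2*T) = 4*T²)
-8*3 + 116*N(7) = -8*3 + 116*(4*7²) = -24 + 116*(4*49) = -24 + 116*196 = -24 + 22736 = 22712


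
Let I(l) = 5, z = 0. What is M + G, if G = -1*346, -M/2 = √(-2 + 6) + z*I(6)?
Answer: -350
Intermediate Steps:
M = -4 (M = -2*(√(-2 + 6) + 0*5) = -2*(√4 + 0) = -2*(2 + 0) = -2*2 = -4)
G = -346
M + G = -4 - 346 = -350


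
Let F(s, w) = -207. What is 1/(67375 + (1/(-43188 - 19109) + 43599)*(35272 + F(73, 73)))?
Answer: 62297/95243784479005 ≈ 6.5408e-10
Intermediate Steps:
1/(67375 + (1/(-43188 - 19109) + 43599)*(35272 + F(73, 73))) = 1/(67375 + (1/(-43188 - 19109) + 43599)*(35272 - 207)) = 1/(67375 + (1/(-62297) + 43599)*35065) = 1/(67375 + (-1/62297 + 43599)*35065) = 1/(67375 + (2716086902/62297)*35065) = 1/(67375 + 95239587218630/62297) = 1/(95243784479005/62297) = 62297/95243784479005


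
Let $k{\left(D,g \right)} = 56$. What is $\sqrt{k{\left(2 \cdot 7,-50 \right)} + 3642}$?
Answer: $43 \sqrt{2} \approx 60.811$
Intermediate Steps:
$\sqrt{k{\left(2 \cdot 7,-50 \right)} + 3642} = \sqrt{56 + 3642} = \sqrt{3698} = 43 \sqrt{2}$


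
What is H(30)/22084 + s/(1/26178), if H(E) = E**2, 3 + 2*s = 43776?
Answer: 3163228224462/5521 ≈ 5.7294e+8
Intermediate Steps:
s = 43773/2 (s = -3/2 + (1/2)*43776 = -3/2 + 21888 = 43773/2 ≈ 21887.)
H(30)/22084 + s/(1/26178) = 30**2/22084 + 43773/(2*(1/26178)) = 900*(1/22084) + 43773/(2*(1/26178)) = 225/5521 + (43773/2)*26178 = 225/5521 + 572944797 = 3163228224462/5521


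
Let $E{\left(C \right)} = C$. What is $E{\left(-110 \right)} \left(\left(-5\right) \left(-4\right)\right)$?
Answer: $-2200$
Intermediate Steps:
$E{\left(-110 \right)} \left(\left(-5\right) \left(-4\right)\right) = - 110 \left(\left(-5\right) \left(-4\right)\right) = \left(-110\right) 20 = -2200$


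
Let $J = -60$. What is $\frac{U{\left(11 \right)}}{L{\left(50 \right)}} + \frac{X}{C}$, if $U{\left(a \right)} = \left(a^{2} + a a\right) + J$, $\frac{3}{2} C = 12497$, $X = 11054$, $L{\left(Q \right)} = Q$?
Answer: $\frac{1551752}{312425} \approx 4.9668$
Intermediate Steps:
$C = \frac{24994}{3}$ ($C = \frac{2}{3} \cdot 12497 = \frac{24994}{3} \approx 8331.3$)
$U{\left(a \right)} = -60 + 2 a^{2}$ ($U{\left(a \right)} = \left(a^{2} + a a\right) - 60 = \left(a^{2} + a^{2}\right) - 60 = 2 a^{2} - 60 = -60 + 2 a^{2}$)
$\frac{U{\left(11 \right)}}{L{\left(50 \right)}} + \frac{X}{C} = \frac{-60 + 2 \cdot 11^{2}}{50} + \frac{11054}{\frac{24994}{3}} = \left(-60 + 2 \cdot 121\right) \frac{1}{50} + 11054 \cdot \frac{3}{24994} = \left(-60 + 242\right) \frac{1}{50} + \frac{16581}{12497} = 182 \cdot \frac{1}{50} + \frac{16581}{12497} = \frac{91}{25} + \frac{16581}{12497} = \frac{1551752}{312425}$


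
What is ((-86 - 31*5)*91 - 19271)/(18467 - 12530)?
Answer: -13734/1979 ≈ -6.9399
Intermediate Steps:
((-86 - 31*5)*91 - 19271)/(18467 - 12530) = ((-86 - 155)*91 - 19271)/5937 = (-241*91 - 19271)*(1/5937) = (-21931 - 19271)*(1/5937) = -41202*1/5937 = -13734/1979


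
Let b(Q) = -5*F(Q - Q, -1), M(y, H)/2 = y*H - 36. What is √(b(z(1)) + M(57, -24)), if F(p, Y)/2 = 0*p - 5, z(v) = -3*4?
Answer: I*√2758 ≈ 52.517*I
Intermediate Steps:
z(v) = -12
F(p, Y) = -10 (F(p, Y) = 2*(0*p - 5) = 2*(0 - 5) = 2*(-5) = -10)
M(y, H) = -72 + 2*H*y (M(y, H) = 2*(y*H - 36) = 2*(H*y - 36) = 2*(-36 + H*y) = -72 + 2*H*y)
b(Q) = 50 (b(Q) = -5*(-10) = 50)
√(b(z(1)) + M(57, -24)) = √(50 + (-72 + 2*(-24)*57)) = √(50 + (-72 - 2736)) = √(50 - 2808) = √(-2758) = I*√2758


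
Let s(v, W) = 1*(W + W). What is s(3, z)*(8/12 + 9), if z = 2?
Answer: 116/3 ≈ 38.667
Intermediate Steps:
s(v, W) = 2*W (s(v, W) = 1*(2*W) = 2*W)
s(3, z)*(8/12 + 9) = (2*2)*(8/12 + 9) = 4*(8*(1/12) + 9) = 4*(⅔ + 9) = 4*(29/3) = 116/3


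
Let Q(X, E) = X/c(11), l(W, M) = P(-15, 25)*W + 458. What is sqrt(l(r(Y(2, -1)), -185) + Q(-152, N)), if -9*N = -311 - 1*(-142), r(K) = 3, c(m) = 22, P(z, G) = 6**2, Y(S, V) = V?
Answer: 5*sqrt(2706)/11 ≈ 23.645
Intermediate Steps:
P(z, G) = 36
l(W, M) = 458 + 36*W (l(W, M) = 36*W + 458 = 458 + 36*W)
N = 169/9 (N = -(-311 - 1*(-142))/9 = -(-311 + 142)/9 = -1/9*(-169) = 169/9 ≈ 18.778)
Q(X, E) = X/22
sqrt(l(r(Y(2, -1)), -185) + Q(-152, N)) = sqrt((458 + 36*3) + (1/22)*(-152)) = sqrt((458 + 108) - 76/11) = sqrt(566 - 76/11) = sqrt(6150/11) = 5*sqrt(2706)/11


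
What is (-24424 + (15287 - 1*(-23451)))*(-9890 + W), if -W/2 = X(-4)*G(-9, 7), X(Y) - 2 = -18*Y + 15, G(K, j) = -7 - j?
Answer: -105894972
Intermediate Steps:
X(Y) = 17 - 18*Y (X(Y) = 2 + (-18*Y + 15) = 2 + (15 - 18*Y) = 17 - 18*Y)
W = 2492 (W = -2*(17 - 18*(-4))*(-7 - 1*7) = -2*(17 + 72)*(-7 - 7) = -178*(-14) = -2*(-1246) = 2492)
(-24424 + (15287 - 1*(-23451)))*(-9890 + W) = (-24424 + (15287 - 1*(-23451)))*(-9890 + 2492) = (-24424 + (15287 + 23451))*(-7398) = (-24424 + 38738)*(-7398) = 14314*(-7398) = -105894972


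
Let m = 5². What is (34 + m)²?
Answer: 3481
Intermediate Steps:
m = 25
(34 + m)² = (34 + 25)² = 59² = 3481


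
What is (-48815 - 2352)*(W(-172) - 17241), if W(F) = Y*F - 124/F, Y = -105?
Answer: -1803534416/43 ≈ -4.1943e+7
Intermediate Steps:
W(F) = -124/F - 105*F (W(F) = -105*F - 124/F = -124/F - 105*F)
(-48815 - 2352)*(W(-172) - 17241) = (-48815 - 2352)*((-124/(-172) - 105*(-172)) - 17241) = -51167*((-124*(-1/172) + 18060) - 17241) = -51167*((31/43 + 18060) - 17241) = -51167*(776611/43 - 17241) = -51167*35248/43 = -1803534416/43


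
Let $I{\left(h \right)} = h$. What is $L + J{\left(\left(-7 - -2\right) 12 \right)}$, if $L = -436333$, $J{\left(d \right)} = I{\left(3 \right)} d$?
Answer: $-436513$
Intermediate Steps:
$J{\left(d \right)} = 3 d$
$L + J{\left(\left(-7 - -2\right) 12 \right)} = -436333 + 3 \left(-7 - -2\right) 12 = -436333 + 3 \left(-7 + 2\right) 12 = -436333 + 3 \left(\left(-5\right) 12\right) = -436333 + 3 \left(-60\right) = -436333 - 180 = -436513$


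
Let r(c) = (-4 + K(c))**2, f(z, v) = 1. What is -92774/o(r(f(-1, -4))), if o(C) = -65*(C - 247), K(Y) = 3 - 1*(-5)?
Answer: -8434/1365 ≈ -6.1788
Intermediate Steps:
K(Y) = 8 (K(Y) = 3 + 5 = 8)
r(c) = 16 (r(c) = (-4 + 8)**2 = 4**2 = 16)
o(C) = 16055 - 65*C (o(C) = -65*(-247 + C) = 16055 - 65*C)
-92774/o(r(f(-1, -4))) = -92774/(16055 - 65*16) = -92774/(16055 - 1040) = -92774/15015 = -92774*1/15015 = -8434/1365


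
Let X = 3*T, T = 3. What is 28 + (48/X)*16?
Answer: 340/3 ≈ 113.33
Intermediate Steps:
X = 9 (X = 3*3 = 9)
28 + (48/X)*16 = 28 + (48/9)*16 = 28 + (48*(1/9))*16 = 28 + (16/3)*16 = 28 + 256/3 = 340/3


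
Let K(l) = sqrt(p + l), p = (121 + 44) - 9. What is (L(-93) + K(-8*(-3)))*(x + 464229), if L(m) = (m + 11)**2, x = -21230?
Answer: 2978725276 + 2657994*sqrt(5) ≈ 2.9847e+9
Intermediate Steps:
p = 156 (p = 165 - 9 = 156)
L(m) = (11 + m)**2
K(l) = sqrt(156 + l)
(L(-93) + K(-8*(-3)))*(x + 464229) = ((11 - 93)**2 + sqrt(156 - 8*(-3)))*(-21230 + 464229) = ((-82)**2 + sqrt(156 + 24))*442999 = (6724 + sqrt(180))*442999 = (6724 + 6*sqrt(5))*442999 = 2978725276 + 2657994*sqrt(5)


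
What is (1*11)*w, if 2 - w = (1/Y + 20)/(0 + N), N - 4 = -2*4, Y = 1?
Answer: 319/4 ≈ 79.750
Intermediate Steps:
N = -4 (N = 4 - 2*4 = 4 - 8 = -4)
w = 29/4 (w = 2 - (1/1 + 20)/(0 - 4) = 2 - (1 + 20)/(-4) = 2 - 21*(-1)/4 = 2 - 1*(-21/4) = 2 + 21/4 = 29/4 ≈ 7.2500)
(1*11)*w = (1*11)*(29/4) = 11*(29/4) = 319/4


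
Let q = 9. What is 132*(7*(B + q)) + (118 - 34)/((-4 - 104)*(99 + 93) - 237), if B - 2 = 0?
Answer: 71056496/6991 ≈ 10164.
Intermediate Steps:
B = 2 (B = 2 + 0 = 2)
132*(7*(B + q)) + (118 - 34)/((-4 - 104)*(99 + 93) - 237) = 132*(7*(2 + 9)) + (118 - 34)/((-4 - 104)*(99 + 93) - 237) = 132*(7*11) + 84/(-108*192 - 237) = 132*77 + 84/(-20736 - 237) = 10164 + 84/(-20973) = 10164 + 84*(-1/20973) = 10164 - 28/6991 = 71056496/6991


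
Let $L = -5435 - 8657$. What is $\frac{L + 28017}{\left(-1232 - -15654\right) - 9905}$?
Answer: $\frac{13925}{4517} \approx 3.0828$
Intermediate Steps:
$L = -14092$ ($L = -5435 - 8657 = -14092$)
$\frac{L + 28017}{\left(-1232 - -15654\right) - 9905} = \frac{-14092 + 28017}{\left(-1232 - -15654\right) - 9905} = \frac{13925}{\left(-1232 + 15654\right) - 9905} = \frac{13925}{14422 - 9905} = \frac{13925}{4517}$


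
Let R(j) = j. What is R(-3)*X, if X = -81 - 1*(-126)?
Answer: -135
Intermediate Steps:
X = 45 (X = -81 + 126 = 45)
R(-3)*X = -3*45 = -135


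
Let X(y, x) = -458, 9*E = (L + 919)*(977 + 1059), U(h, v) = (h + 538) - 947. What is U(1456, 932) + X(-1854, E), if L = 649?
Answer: 589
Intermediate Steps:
U(h, v) = -409 + h (U(h, v) = (538 + h) - 947 = -409 + h)
E = 3192448/9 (E = ((649 + 919)*(977 + 1059))/9 = (1568*2036)/9 = (⅑)*3192448 = 3192448/9 ≈ 3.5472e+5)
U(1456, 932) + X(-1854, E) = (-409 + 1456) - 458 = 1047 - 458 = 589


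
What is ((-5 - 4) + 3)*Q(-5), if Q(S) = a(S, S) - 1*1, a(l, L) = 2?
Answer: -6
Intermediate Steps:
Q(S) = 1 (Q(S) = 2 - 1*1 = 2 - 1 = 1)
((-5 - 4) + 3)*Q(-5) = ((-5 - 4) + 3)*1 = (-9 + 3)*1 = -6*1 = -6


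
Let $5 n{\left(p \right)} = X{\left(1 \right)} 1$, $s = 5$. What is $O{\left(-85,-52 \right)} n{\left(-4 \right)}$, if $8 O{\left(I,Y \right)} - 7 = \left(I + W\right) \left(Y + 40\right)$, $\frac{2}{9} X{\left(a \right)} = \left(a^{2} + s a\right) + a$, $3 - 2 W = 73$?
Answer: $\frac{91161}{80} \approx 1139.5$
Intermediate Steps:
$W = -35$ ($W = \frac{3}{2} - \frac{73}{2} = -35$)
$X{\left(a \right)} = 27 a + \frac{9 a^{2}}{2}$ ($X{\left(a \right)} = \frac{9 \left(\left(a^{2} + 5 a\right) + a\right)}{2} = \frac{9 \left(a^{2} + 6 a\right)}{2} = 27 a + \frac{9 a^{2}}{2}$)
$O{\left(I,Y \right)} = \frac{7}{8} + \frac{\left(-35 + I\right) \left(40 + Y\right)}{8}$ ($O{\left(I,Y \right)} = \frac{7}{8} + \frac{\left(I - 35\right) \left(Y + 40\right)}{8} = \frac{7}{8} + \frac{\left(-35 + I\right) \left(40 + Y\right)}{8}$)
$n{\left(p \right)} = \frac{63}{10}$ ($n{\left(p \right)} = \frac{\frac{9}{2} \cdot 1 \left(6 + 1\right) 1}{5} = \frac{\frac{9}{2} \cdot 1 \cdot 7 \cdot 1}{5} = \frac{\frac{63}{2} \cdot 1}{5} = \frac{1}{5} \cdot \frac{63}{2} = \frac{63}{10}$)
$O{\left(-85,-52 \right)} n{\left(-4 \right)} = \left(- \frac{1393}{8} + 5 \left(-85\right) - - \frac{455}{2} + \frac{1}{8} \left(-85\right) \left(-52\right)\right) \frac{63}{10} = \left(- \frac{1393}{8} - 425 + \frac{455}{2} + \frac{1105}{2}\right) \frac{63}{10} = \frac{1447}{8} \cdot \frac{63}{10} = \frac{91161}{80}$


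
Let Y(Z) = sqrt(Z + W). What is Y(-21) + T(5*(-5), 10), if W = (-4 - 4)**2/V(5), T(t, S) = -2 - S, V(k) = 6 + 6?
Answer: -12 + I*sqrt(141)/3 ≈ -12.0 + 3.9581*I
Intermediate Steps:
V(k) = 12
W = 16/3 (W = (-4 - 4)**2/12 = (-8)**2*(1/12) = 64*(1/12) = 16/3 ≈ 5.3333)
Y(Z) = sqrt(16/3 + Z) (Y(Z) = sqrt(Z + 16/3) = sqrt(16/3 + Z))
Y(-21) + T(5*(-5), 10) = sqrt(48 + 9*(-21))/3 + (-2 - 1*10) = sqrt(48 - 189)/3 + (-2 - 10) = sqrt(-141)/3 - 12 = (I*sqrt(141))/3 - 12 = I*sqrt(141)/3 - 12 = -12 + I*sqrt(141)/3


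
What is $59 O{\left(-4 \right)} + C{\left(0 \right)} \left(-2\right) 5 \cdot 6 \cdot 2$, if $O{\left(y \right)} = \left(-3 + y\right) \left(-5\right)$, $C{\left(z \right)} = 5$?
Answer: $1465$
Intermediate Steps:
$O{\left(y \right)} = 15 - 5 y$
$59 O{\left(-4 \right)} + C{\left(0 \right)} \left(-2\right) 5 \cdot 6 \cdot 2 = 59 \left(15 - -20\right) + 5 \left(-2\right) 5 \cdot 6 \cdot 2 = 59 \left(15 + 20\right) + \left(-10\right) 5 \cdot 6 \cdot 2 = 59 \cdot 35 + \left(-50\right) 6 \cdot 2 = 2065 - 600 = 1465$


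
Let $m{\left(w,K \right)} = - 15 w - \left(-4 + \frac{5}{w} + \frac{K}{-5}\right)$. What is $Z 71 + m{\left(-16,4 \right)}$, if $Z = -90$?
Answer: $- \frac{491591}{80} \approx -6144.9$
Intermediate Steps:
$m{\left(w,K \right)} = 4 - 15 w - \frac{5}{w} + \frac{K}{5}$ ($m{\left(w,K \right)} = - 15 w - \left(-4 + \frac{5}{w} + K \left(- \frac{1}{5}\right)\right) = - 15 w - \left(-4 + \frac{5}{w} - \frac{K}{5}\right) = - 15 w + \left(4 + \left(- \frac{5}{w} + \frac{K}{5}\right)\right) = - 15 w + \left(4 - \frac{5}{w} + \frac{K}{5}\right) = 4 - 15 w - \frac{5}{w} + \frac{K}{5}$)
$Z 71 + m{\left(-16,4 \right)} = \left(-90\right) 71 + \left(4 - -240 - \frac{5}{-16} + \frac{1}{5} \cdot 4\right) = -6390 + \left(4 + 240 - - \frac{5}{16} + \frac{4}{5}\right) = -6390 + \left(4 + 240 + \frac{5}{16} + \frac{4}{5}\right) = -6390 + \frac{19609}{80} = - \frac{491591}{80}$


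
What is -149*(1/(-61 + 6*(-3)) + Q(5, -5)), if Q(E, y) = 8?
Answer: -94019/79 ≈ -1190.1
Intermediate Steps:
-149*(1/(-61 + 6*(-3)) + Q(5, -5)) = -149*(1/(-61 + 6*(-3)) + 8) = -149*(1/(-61 - 18) + 8) = -149*(1/(-79) + 8) = -149*(-1/79 + 8) = -149*631/79 = -94019/79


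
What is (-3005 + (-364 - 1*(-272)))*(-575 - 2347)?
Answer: 9049434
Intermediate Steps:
(-3005 + (-364 - 1*(-272)))*(-575 - 2347) = (-3005 + (-364 + 272))*(-2922) = (-3005 - 92)*(-2922) = -3097*(-2922) = 9049434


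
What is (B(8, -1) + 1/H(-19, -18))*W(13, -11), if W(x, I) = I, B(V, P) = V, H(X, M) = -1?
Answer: -77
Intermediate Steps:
(B(8, -1) + 1/H(-19, -18))*W(13, -11) = (8 + 1/(-1))*(-11) = (8 - 1)*(-11) = 7*(-11) = -77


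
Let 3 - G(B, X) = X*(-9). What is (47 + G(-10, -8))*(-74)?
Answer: 1628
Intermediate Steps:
G(B, X) = 3 + 9*X (G(B, X) = 3 - X*(-9) = 3 - (-9)*X = 3 + 9*X)
(47 + G(-10, -8))*(-74) = (47 + (3 + 9*(-8)))*(-74) = (47 + (3 - 72))*(-74) = (47 - 69)*(-74) = -22*(-74) = 1628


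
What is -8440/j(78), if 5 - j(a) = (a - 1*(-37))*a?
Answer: 1688/1793 ≈ 0.94144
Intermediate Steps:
j(a) = 5 - a*(37 + a) (j(a) = 5 - (a - 1*(-37))*a = 5 - (a + 37)*a = 5 - (37 + a)*a = 5 - a*(37 + a))
-8440/j(78) = -8440/(5 - 1*78² - 37*78) = -8440/(5 - 1*6084 - 2886) = -8440/(5 - 6084 - 2886) = -8440/(-8965) = -8440*(-1/8965) = 1688/1793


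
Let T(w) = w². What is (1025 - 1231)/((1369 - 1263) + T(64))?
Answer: -103/2101 ≈ -0.049024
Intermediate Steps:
(1025 - 1231)/((1369 - 1263) + T(64)) = (1025 - 1231)/((1369 - 1263) + 64²) = -206/(106 + 4096) = -206/4202 = -206*1/4202 = -103/2101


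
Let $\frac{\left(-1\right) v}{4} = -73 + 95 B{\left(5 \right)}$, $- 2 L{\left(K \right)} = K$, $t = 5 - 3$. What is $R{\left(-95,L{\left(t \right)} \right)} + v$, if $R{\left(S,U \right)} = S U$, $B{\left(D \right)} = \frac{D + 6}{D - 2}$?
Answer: $- \frac{3019}{3} \approx -1006.3$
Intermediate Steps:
$t = 2$ ($t = 5 - 3 = 2$)
$B{\left(D \right)} = \frac{6 + D}{-2 + D}$
$L{\left(K \right)} = - \frac{K}{2}$
$v = - \frac{3304}{3}$ ($v = - 4 \left(-73 + 95 \frac{6 + 5}{-2 + 5}\right) = - 4 \left(-73 + 95 \cdot \frac{1}{3} \cdot 11\right) = - 4 \left(-73 + 95 \cdot \frac{11}{3}\right) = - 4 \left(-73 + \frac{1045}{3}\right) = \left(-4\right) \frac{826}{3} = - \frac{3304}{3} \approx -1101.3$)
$R{\left(-95,L{\left(t \right)} \right)} + v = - 95 \left(\left(- \frac{1}{2}\right) 2\right) - \frac{3304}{3} = \left(-95\right) \left(-1\right) - \frac{3304}{3} = 95 - \frac{3304}{3} = - \frac{3019}{3}$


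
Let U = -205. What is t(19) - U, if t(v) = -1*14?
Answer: 191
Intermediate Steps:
t(v) = -14
t(19) - U = -14 - 1*(-205) = -14 + 205 = 191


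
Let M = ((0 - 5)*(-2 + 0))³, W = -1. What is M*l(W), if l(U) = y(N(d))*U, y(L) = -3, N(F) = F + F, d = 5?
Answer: 3000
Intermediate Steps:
N(F) = 2*F
l(U) = -3*U
M = 1000 (M = (-5*(-2))³ = 10³ = 1000)
M*l(W) = 1000*(-3*(-1)) = 1000*3 = 3000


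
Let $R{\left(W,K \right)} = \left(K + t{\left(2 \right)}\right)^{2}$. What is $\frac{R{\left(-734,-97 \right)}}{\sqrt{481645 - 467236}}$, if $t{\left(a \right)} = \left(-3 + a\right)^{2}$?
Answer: $\frac{3072 \sqrt{1601}}{1601} \approx 76.776$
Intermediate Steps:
$R{\left(W,K \right)} = \left(1 + K\right)^{2}$ ($R{\left(W,K \right)} = \left(K + \left(-3 + 2\right)^{2}\right)^{2} = \left(K + \left(-1\right)^{2}\right)^{2} = \left(K + 1\right)^{2} = \left(1 + K\right)^{2}$)
$\frac{R{\left(-734,-97 \right)}}{\sqrt{481645 - 467236}} = \frac{\left(1 - 97\right)^{2}}{\sqrt{481645 - 467236}} = \frac{\left(-96\right)^{2}}{\sqrt{14409}} = \frac{9216}{3 \sqrt{1601}} = 9216 \frac{\sqrt{1601}}{4803} = \frac{3072 \sqrt{1601}}{1601}$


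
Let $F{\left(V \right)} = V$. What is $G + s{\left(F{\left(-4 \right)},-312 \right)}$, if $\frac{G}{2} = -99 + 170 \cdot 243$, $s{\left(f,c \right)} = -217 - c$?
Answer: $82517$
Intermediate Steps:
$G = 82422$ ($G = 2 \left(-99 + 170 \cdot 243\right) = 2 \left(-99 + 41310\right) = 2 \cdot 41211 = 82422$)
$G + s{\left(F{\left(-4 \right)},-312 \right)} = 82422 - -95 = 82422 + \left(-217 + 312\right) = 82422 + 95 = 82517$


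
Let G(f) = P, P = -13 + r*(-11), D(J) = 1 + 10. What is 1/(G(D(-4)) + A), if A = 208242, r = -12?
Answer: 1/208361 ≈ 4.7994e-6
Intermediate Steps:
D(J) = 11
P = 119 (P = -13 - 12*(-11) = -13 + 132 = 119)
G(f) = 119
1/(G(D(-4)) + A) = 1/(119 + 208242) = 1/208361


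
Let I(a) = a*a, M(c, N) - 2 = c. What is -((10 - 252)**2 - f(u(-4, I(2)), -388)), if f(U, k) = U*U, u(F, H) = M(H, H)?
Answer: -58528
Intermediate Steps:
M(c, N) = 2 + c
I(a) = a**2
u(F, H) = 2 + H
f(U, k) = U**2
-((10 - 252)**2 - f(u(-4, I(2)), -388)) = -((10 - 252)**2 - (2 + 2**2)**2) = -((-242)**2 - (2 + 4)**2) = -(58564 - 1*6**2) = -(58564 - 1*36) = -(58564 - 36) = -1*58528 = -58528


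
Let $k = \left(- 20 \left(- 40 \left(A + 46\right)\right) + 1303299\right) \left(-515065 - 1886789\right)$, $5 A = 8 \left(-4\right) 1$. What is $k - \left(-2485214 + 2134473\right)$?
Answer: $-3206424300325$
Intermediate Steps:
$A = - \frac{32}{5}$ ($A = \frac{8 \left(-4\right) 1}{5} = \frac{\left(-32\right) 1}{5} = \frac{1}{5} \left(-32\right) = - \frac{32}{5} \approx -6.4$)
$k = -3206424651066$ ($k = \left(- 20 \left(- 40 \left(- \frac{32}{5} + 46\right)\right) + 1303299\right) \left(-515065 - 1886789\right) = \left(- 20 \left(\left(-40\right) \frac{198}{5}\right) + 1303299\right) \left(-2401854\right) = \left(\left(-20\right) \left(-1584\right) + 1303299\right) \left(-2401854\right) = \left(31680 + 1303299\right) \left(-2401854\right) = 1334979 \left(-2401854\right) = -3206424651066$)
$k - \left(-2485214 + 2134473\right) = -3206424651066 - \left(-2485214 + 2134473\right) = -3206424651066 - -350741 = -3206424651066 + 350741 = -3206424300325$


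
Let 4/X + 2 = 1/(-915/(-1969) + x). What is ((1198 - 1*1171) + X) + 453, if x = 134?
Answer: 252166396/527553 ≈ 477.99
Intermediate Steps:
X = -1059044/527553 (X = 4/(-2 + 1/(-915/(-1969) + 134)) = 4/(-2 + 1/(-915*(-1/1969) + 134)) = 4/(-2 + 1/(915/1969 + 134)) = 4/(-2 + 1/(264761/1969)) = 4/(-2 + 1969/264761) = 4/(-527553/264761) = 4*(-264761/527553) = -1059044/527553 ≈ -2.0075)
((1198 - 1*1171) + X) + 453 = ((1198 - 1*1171) - 1059044/527553) + 453 = ((1198 - 1171) - 1059044/527553) + 453 = (27 - 1059044/527553) + 453 = 13184887/527553 + 453 = 252166396/527553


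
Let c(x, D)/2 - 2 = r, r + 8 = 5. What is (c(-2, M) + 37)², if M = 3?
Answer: 1225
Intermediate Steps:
r = -3 (r = -8 + 5 = -3)
c(x, D) = -2 (c(x, D) = 4 + 2*(-3) = 4 - 6 = -2)
(c(-2, M) + 37)² = (-2 + 37)² = 35² = 1225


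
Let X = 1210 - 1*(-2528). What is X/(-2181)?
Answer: -1246/727 ≈ -1.7139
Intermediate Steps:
X = 3738 (X = 1210 + 2528 = 3738)
X/(-2181) = 3738/(-2181) = 3738*(-1/2181) = -1246/727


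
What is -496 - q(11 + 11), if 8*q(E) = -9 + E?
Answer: -3981/8 ≈ -497.63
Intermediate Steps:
q(E) = -9/8 + E/8 (q(E) = (-9 + E)/8 = -9/8 + E/8)
-496 - q(11 + 11) = -496 - (-9/8 + (11 + 11)/8) = -496 - (-9/8 + (⅛)*22) = -496 - (-9/8 + 11/4) = -496 - 1*13/8 = -496 - 13/8 = -3981/8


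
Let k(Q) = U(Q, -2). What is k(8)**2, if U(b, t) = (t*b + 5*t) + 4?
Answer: 484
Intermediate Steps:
U(b, t) = 4 + 5*t + b*t (U(b, t) = (b*t + 5*t) + 4 = (5*t + b*t) + 4 = 4 + 5*t + b*t)
k(Q) = -6 - 2*Q (k(Q) = 4 + 5*(-2) + Q*(-2) = 4 - 10 - 2*Q = -6 - 2*Q)
k(8)**2 = (-6 - 2*8)**2 = (-6 - 16)**2 = (-22)**2 = 484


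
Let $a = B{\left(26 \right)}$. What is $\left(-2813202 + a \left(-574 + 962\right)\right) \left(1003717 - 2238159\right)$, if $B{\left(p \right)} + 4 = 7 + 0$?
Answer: $3471297812796$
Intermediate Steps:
$B{\left(p \right)} = 3$ ($B{\left(p \right)} = -4 + \left(7 + 0\right) = -4 + 7 = 3$)
$a = 3$
$\left(-2813202 + a \left(-574 + 962\right)\right) \left(1003717 - 2238159\right) = \left(-2813202 + 3 \left(-574 + 962\right)\right) \left(1003717 - 2238159\right) = \left(-2813202 + 3 \cdot 388\right) \left(-1234442\right) = \left(-2813202 + 1164\right) \left(-1234442\right) = \left(-2812038\right) \left(-1234442\right) = 3471297812796$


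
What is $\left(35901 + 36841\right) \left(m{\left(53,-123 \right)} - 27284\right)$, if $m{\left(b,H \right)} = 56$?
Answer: $-1980619176$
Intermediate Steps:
$\left(35901 + 36841\right) \left(m{\left(53,-123 \right)} - 27284\right) = \left(35901 + 36841\right) \left(56 - 27284\right) = 72742 \left(-27228\right) = -1980619176$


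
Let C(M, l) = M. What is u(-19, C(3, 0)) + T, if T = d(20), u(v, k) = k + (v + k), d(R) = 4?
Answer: -9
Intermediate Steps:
u(v, k) = v + 2*k (u(v, k) = k + (k + v) = v + 2*k)
T = 4
u(-19, C(3, 0)) + T = (-19 + 2*3) + 4 = (-19 + 6) + 4 = -13 + 4 = -9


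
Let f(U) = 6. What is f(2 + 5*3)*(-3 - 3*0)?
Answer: -18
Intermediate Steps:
f(2 + 5*3)*(-3 - 3*0) = 6*(-3 - 3*0) = 6*(-3 + 0) = 6*(-3) = -18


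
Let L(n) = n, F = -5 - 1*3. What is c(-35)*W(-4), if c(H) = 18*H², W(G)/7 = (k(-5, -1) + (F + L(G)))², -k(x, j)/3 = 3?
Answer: 68068350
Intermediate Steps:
k(x, j) = -9 (k(x, j) = -3*3 = -9)
F = -8 (F = -5 - 3 = -8)
W(G) = 7*(-17 + G)² (W(G) = 7*(-9 + (-8 + G))² = 7*(-17 + G)²)
c(-35)*W(-4) = (18*(-35)²)*(7*(-17 - 4)²) = (18*1225)*(7*(-21)²) = 22050*(7*441) = 22050*3087 = 68068350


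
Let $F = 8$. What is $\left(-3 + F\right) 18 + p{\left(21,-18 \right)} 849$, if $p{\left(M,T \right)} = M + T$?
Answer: $2637$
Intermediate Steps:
$\left(-3 + F\right) 18 + p{\left(21,-18 \right)} 849 = \left(-3 + 8\right) 18 + \left(21 - 18\right) 849 = 5 \cdot 18 + 3 \cdot 849 = 90 + 2547 = 2637$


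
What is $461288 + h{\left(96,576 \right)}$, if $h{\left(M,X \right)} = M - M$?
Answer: $461288$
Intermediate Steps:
$h{\left(M,X \right)} = 0$
$461288 + h{\left(96,576 \right)} = 461288 + 0 = 461288$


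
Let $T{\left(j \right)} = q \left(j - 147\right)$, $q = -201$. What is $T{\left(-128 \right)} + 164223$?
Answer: $219498$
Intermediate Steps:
$T{\left(j \right)} = 29547 - 201 j$ ($T{\left(j \right)} = - 201 \left(j - 147\right) = - 201 \left(-147 + j\right) = 29547 - 201 j$)
$T{\left(-128 \right)} + 164223 = \left(29547 - -25728\right) + 164223 = \left(29547 + 25728\right) + 164223 = 55275 + 164223 = 219498$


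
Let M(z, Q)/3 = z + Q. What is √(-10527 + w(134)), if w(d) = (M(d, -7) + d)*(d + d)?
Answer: √127493 ≈ 357.06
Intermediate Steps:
M(z, Q) = 3*Q + 3*z (M(z, Q) = 3*(z + Q) = 3*(Q + z) = 3*Q + 3*z)
w(d) = 2*d*(-21 + 4*d) (w(d) = ((3*(-7) + 3*d) + d)*(d + d) = ((-21 + 3*d) + d)*(2*d) = (-21 + 4*d)*(2*d) = 2*d*(-21 + 4*d))
√(-10527 + w(134)) = √(-10527 + 2*134*(-21 + 4*134)) = √(-10527 + 2*134*(-21 + 536)) = √(-10527 + 2*134*515) = √(-10527 + 138020) = √127493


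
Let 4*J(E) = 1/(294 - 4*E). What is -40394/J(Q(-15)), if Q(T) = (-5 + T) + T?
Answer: -70123984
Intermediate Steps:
Q(T) = -5 + 2*T
J(E) = 1/(4*(294 - 4*E))
-40394/J(Q(-15)) = -(47503344 - 646304*(-5 + 2*(-15))) = -(47503344 - 646304*(-5 - 30)) = -40394/((-1/(-1176 + 16*(-35)))) = -40394/((-1/(-1176 - 560))) = -40394/((-1/(-1736))) = -40394/((-1*(-1/1736))) = -40394/1/1736 = -40394*1736 = -70123984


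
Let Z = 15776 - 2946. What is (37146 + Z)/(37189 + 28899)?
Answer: 6247/8261 ≈ 0.75620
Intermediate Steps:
Z = 12830
(37146 + Z)/(37189 + 28899) = (37146 + 12830)/(37189 + 28899) = 49976/66088 = 49976*(1/66088) = 6247/8261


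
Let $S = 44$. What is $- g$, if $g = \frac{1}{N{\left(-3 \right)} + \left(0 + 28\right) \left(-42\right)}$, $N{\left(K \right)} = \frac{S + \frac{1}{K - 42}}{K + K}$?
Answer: $\frac{270}{319499} \approx 0.00084507$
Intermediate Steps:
$N{\left(K \right)} = \frac{44 + \frac{1}{-42 + K}}{2 K}$ ($N{\left(K \right)} = \frac{44 + \frac{1}{K - 42}}{K + K} = \frac{44 + \frac{1}{-42 + K}}{2 K}$)
$g = - \frac{270}{319499}$ ($g = \frac{1}{\frac{-1847 + 44 \left(-3\right)}{2 \left(-3\right) \left(-42 - 3\right)} + \left(0 + 28\right) \left(-42\right)} = \frac{1}{\frac{1}{2} \left(- \frac{1}{3}\right) \frac{1}{-45} \left(-1847 - 132\right) + 28 \left(-42\right)} = \frac{1}{\frac{1}{2} \left(- \frac{1}{3}\right) \left(- \frac{1}{45}\right) \left(-1979\right) - 1176} = \frac{1}{- \frac{1979}{270} - 1176} = \frac{1}{- \frac{319499}{270}} = - \frac{270}{319499} \approx -0.00084507$)
$- g = \left(-1\right) \left(- \frac{270}{319499}\right) = \frac{270}{319499}$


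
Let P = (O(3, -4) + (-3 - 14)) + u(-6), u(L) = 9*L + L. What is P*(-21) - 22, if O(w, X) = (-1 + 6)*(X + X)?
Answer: 2435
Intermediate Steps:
O(w, X) = 10*X (O(w, X) = 5*(2*X) = 10*X)
u(L) = 10*L
P = -117 (P = (10*(-4) + (-3 - 14)) + 10*(-6) = (-40 - 17) - 60 = -57 - 60 = -117)
P*(-21) - 22 = -117*(-21) - 22 = 2457 - 22 = 2435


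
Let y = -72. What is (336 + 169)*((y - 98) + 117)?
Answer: -26765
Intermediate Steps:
(336 + 169)*((y - 98) + 117) = (336 + 169)*((-72 - 98) + 117) = 505*(-170 + 117) = 505*(-53) = -26765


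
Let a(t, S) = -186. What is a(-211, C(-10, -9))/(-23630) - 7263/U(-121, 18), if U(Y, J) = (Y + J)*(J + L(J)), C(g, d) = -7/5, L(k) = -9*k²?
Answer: -6450267/391856290 ≈ -0.016461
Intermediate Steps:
C(g, d) = -7/5 (C(g, d) = -7*⅕ = -7/5)
U(Y, J) = (J + Y)*(J - 9*J²) (U(Y, J) = (Y + J)*(J - 9*J²) = (J + Y)*(J - 9*J²))
a(-211, C(-10, -9))/(-23630) - 7263/U(-121, 18) = -186/(-23630) - 7263*1/(18*(18 - 121 - 9*18² - 9*18*(-121))) = -186*(-1/23630) - 7263*1/(18*(18 - 121 - 9*324 + 19602)) = 93/11815 - 7263*1/(18*(18 - 121 - 2916 + 19602)) = 93/11815 - 7263/(18*16583) = 93/11815 - 7263/298494 = 93/11815 - 7263*1/298494 = 93/11815 - 807/33166 = -6450267/391856290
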